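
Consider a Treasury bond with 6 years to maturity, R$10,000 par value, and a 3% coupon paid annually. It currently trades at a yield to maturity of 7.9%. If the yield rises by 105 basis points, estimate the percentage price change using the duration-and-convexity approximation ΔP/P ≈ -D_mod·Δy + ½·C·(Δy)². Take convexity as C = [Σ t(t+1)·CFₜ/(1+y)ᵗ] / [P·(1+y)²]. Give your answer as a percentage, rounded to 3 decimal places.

With y = 0.079:
  t   CF        PV=CF/(1+0.079)^t    t·PV        t(t+1)·PV
  1       300.00       278.0352       278.0352         556.0704
  2       300.00       257.6786       515.3572       1,546.0716
  3       300.00       238.8124       716.4373       2,865.7491
  4       300.00       221.3275       885.3102       4,426.5510
  5       300.00       205.1228     1,025.6142       6,153.6853
  6    10,300.00     6,526.9240    39,161.5441     274,130.8085
  Σ                  7,727.9007    42,582.2982     289,678.9361
P = 7,727.9007; D_Mac = 5.51020 yrs; D_mod = 5.10677 yrs; C = 32.19678.
Duration effect: -5.10677 × (+0.0105) = -0.053621
Convexity effect: 0.5 × 32.19678 × (0.0105)² = +0.0017748
ΔP/P ≈ -0.053621 + 0.0017748 = -0.051846 = -5.1846%.

-5.185%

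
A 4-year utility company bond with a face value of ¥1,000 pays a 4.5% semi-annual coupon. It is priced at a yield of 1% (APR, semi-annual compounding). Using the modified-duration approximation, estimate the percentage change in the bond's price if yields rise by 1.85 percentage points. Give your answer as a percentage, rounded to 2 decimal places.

-6.86%

Periodic yield y = 0.005. Modified duration first:
  t   CF        PV=CF/(1+0.005)^t    t·PV
  1        22.50        22.3881        22.3881
  2        22.50        22.2767        44.5534
  3        22.50        22.1658        66.4975
  4        22.50        22.0556        88.2223
  5        22.50        21.9458       109.7292
  6        22.50        21.8367       131.0199
  7        22.50        21.7280       152.0961
  8     1,022.50       982.5051     7,860.0410
  Σ                  1,136.9018     8,474.5475
P = 1,136.9018; D_Mac = 7.45407 half-year periods = 3.72704 yrs; D_mod = 3.72704/(1+0.005) = 3.70849 yrs.
ΔP/P ≈ -D_mod · Δy = -3.70849 × (+0.0185) = -0.068607 = -6.8607%.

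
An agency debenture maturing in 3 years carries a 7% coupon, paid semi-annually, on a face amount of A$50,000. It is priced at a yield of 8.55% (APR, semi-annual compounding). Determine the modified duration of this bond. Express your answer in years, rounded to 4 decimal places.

2.6388 years

Periodic yield y = 0.04275. First find Macaulay duration:
  t   CF        PV=CF/(1+0.04275)^t    t·PV
  1     1,750.00     1,678.2546     1,678.2546
  2     1,750.00     1,609.4506     3,218.9012
  3     1,750.00     1,543.4674     4,630.4021
  4     1,750.00     1,480.1893     5,920.7571
  5     1,750.00     1,419.5054     7,097.5271
  6    51,750.00    40,255.8650   241,535.1900
  Σ                 47,986.7323   264,081.0322
P = 47,986.7323; Macaulay duration = 264,081.0322 / 47,986.7323 = 5.50321 half-year periods = 2.75160 years.
Modified duration = D_Mac / (1 + y) = 2.75160 / 1.04275 = 2.63880 years.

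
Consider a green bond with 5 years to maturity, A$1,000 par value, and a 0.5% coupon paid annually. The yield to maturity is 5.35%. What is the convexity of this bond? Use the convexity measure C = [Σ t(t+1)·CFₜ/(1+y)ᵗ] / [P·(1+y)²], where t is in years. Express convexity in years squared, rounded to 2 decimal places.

26.62

With y = 0.0535:
  t   CF        PV=CF/(1+0.0535)^t    t·PV        t(t+1)·PV
  1         5.00         4.7461         4.7461           9.4922
  2         5.00         4.5051         9.0101          27.0304
  3         5.00         4.2763        12.8288          51.3154
  4         5.00         4.0591        16.2365          81.1824
  5     1,005.00       774.4500     3,872.2498      23,233.4988
  Σ                    792.0365     3,915.0713      23,402.5192
P = 792.0365.
Convexity = Σ t(t+1)·PV / [P·(1+y)²] = 23,402.5192 / (792.0365 × 1.109862) = 26.62247.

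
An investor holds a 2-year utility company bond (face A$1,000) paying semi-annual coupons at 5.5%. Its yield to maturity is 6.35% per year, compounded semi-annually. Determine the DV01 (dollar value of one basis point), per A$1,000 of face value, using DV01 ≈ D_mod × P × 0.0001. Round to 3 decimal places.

A$0.183

Periodic yield y = 0.03175.
  t   CF        PV=CF/(1+0.03175)^t    t·PV
  1        27.50        26.6537        26.6537
  2        27.50        25.8335        51.6671
  3        27.50        25.0386        75.1157
  4     1,027.50       906.7424     3,626.9696
  Σ                    984.2682     3,780.4060
P = 984.2682; D_Mac = 3.84083 half-year periods = 1.92041 yrs; D_mod = 1.86132 yrs.
DV01 ≈ 1.86132 × 984.2682 × 0.0001 = 0.183204.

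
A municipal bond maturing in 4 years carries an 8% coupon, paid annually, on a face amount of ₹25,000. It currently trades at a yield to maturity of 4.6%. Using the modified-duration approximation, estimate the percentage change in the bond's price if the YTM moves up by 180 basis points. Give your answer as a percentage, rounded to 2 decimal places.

Periodic yield y = 0.046. Modified duration first:
  t   CF        PV=CF/(1+0.046)^t    t·PV
  1     2,000.00     1,912.0459     1,912.0459
  2     2,000.00     1,827.9597     3,655.9195
  3     2,000.00     1,747.5715     5,242.7144
  4    27,000.00    22,554.6985    90,218.7940
  Σ                 28,042.2756   101,029.4737
P = 28,042.2756; D_Mac = 3.60276 yrs; D_mod = 3.60276/(1+0.046) = 3.44432 yrs.
ΔP/P ≈ -D_mod · Δy = -3.44432 × (+0.018) = -0.061998 = -6.1998%.

-6.20%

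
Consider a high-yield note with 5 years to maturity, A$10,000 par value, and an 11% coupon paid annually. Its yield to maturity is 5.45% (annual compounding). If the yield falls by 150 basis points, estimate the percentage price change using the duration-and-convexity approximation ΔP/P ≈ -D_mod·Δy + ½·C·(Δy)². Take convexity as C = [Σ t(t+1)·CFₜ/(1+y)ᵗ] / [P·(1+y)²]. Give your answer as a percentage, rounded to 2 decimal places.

With y = 0.0545:
  t   CF        PV=CF/(1+0.0545)^t    t·PV        t(t+1)·PV
  1     1,100.00     1,043.1484     1,043.1484       2,086.2968
  2     1,100.00       989.2351     1,978.4702       5,935.4106
  3     1,100.00       938.1082     2,814.3246      11,257.2984
  4     1,100.00       889.6237     3,558.4948      17,792.4742
  5    11,100.00     8,513.1455    42,565.7277     255,394.3664
  Σ                 12,373.2610    51,960.1658     292,465.8464
P = 12,373.2610; D_Mac = 4.19939 yrs; D_mod = 3.98235 yrs; C = 21.25680.
Duration effect: -3.98235 × (-0.015) = +0.059735
Convexity effect: 0.5 × 21.25680 × (-0.015)² = +0.0023914
ΔP/P ≈ +0.059735 + 0.0023914 = +0.062127 = +6.2127%.

+6.21%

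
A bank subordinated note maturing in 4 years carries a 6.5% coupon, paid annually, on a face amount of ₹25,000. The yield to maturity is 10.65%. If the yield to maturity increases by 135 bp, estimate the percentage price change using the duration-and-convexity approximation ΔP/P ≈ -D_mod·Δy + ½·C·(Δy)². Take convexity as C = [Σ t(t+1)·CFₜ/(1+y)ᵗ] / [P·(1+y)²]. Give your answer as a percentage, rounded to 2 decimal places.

With y = 0.1065:
  t   CF        PV=CF/(1+0.1065)^t    t·PV        t(t+1)·PV
  1     1,625.00     1,468.5947     1,468.5947       2,937.1893
  2     1,625.00     1,327.2433     2,654.4865       7,963.4596
  3     1,625.00     1,199.4968     3,598.4905      14,393.9622
  4    26,625.00    17,761.6760    71,046.7040     355,233.5198
  Σ                 21,757.0108    78,768.2757     380,528.1309
P = 21,757.0108; D_Mac = 3.62036 yrs; D_mod = 3.27191 yrs; C = 14.28515.
Duration effect: -3.27191 × (+0.0135) = -0.044171
Convexity effect: 0.5 × 14.28515 × (0.0135)² = +0.0013017
ΔP/P ≈ -0.044171 + 0.0013017 = -0.042869 = -4.2869%.

-4.29%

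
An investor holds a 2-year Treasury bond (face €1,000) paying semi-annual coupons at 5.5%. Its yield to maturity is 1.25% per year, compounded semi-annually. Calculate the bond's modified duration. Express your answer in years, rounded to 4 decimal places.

1.9127 years

Periodic yield y = 0.00625. First find Macaulay duration:
  t   CF        PV=CF/(1+0.00625)^t    t·PV
  1        27.50        27.3292        27.3292
  2        27.50        27.1594        54.3189
  3        27.50        26.9908        80.9723
  4     1,027.50     1,002.2089     4,008.8356
  Σ                  1,083.6883     4,171.4560
P = 1,083.6883; Macaulay duration = 4,171.4560 / 1,083.6883 = 3.84931 half-year periods = 1.92466 years.
Modified duration = D_Mac / (1 + y) = 1.92466 / 1.00625 = 1.91270 years.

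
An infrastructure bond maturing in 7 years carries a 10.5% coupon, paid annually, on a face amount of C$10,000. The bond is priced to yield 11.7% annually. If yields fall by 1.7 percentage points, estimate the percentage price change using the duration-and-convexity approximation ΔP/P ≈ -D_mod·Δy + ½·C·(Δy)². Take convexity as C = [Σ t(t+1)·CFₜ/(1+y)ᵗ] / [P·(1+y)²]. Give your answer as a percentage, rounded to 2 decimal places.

+8.41%

With y = 0.117:
  t   CF        PV=CF/(1+0.117)^t    t·PV        t(t+1)·PV
  1     1,050.00       940.0179       940.0179       1,880.0358
  2     1,050.00       841.5559     1,683.1117       5,049.3352
  3     1,050.00       753.4072     2,260.2217       9,040.8867
  4     1,050.00       674.4917     2,697.9668      13,489.8339
  5     1,050.00       603.8422     3,019.2108      18,115.2649
  6     1,050.00       540.5928     3,243.5568      22,704.8978
  7    11,050.00     5,093.1922    35,652.3455     285,218.7638
  Σ                  9,447.0999    49,496.4312     355,499.0180
P = 9,447.0999; D_Mac = 5.23933 yrs; D_mod = 4.69053 yrs; C = 30.16015.
Duration effect: -4.69053 × (-0.017) = +0.079739
Convexity effect: 0.5 × 30.16015 × (-0.017)² = +0.0043581
ΔP/P ≈ +0.079739 + 0.0043581 = +0.084097 = +8.4097%.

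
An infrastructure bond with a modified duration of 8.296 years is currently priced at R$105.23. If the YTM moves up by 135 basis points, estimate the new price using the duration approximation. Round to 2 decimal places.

Duration approximation: ΔP/P ≈ -D_mod · Δy = -8.296 × (+0.0135) = -0.111996.
New price ≈ 105.23 × (1 - 0.111996) = 93.44466092.

R$93.44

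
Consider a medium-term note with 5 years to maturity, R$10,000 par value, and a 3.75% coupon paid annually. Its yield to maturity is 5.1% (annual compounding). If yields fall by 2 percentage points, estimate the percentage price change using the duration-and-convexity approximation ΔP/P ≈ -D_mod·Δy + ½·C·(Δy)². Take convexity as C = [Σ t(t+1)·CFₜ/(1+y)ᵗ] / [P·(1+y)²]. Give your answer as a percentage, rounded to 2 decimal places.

+9.32%

With y = 0.051:
  t   CF        PV=CF/(1+0.051)^t    t·PV        t(t+1)·PV
  1       375.00       356.8030       356.8030         713.6061
  2       375.00       339.4891       678.9782       2,036.9346
  3       375.00       323.0153       969.0460       3,876.1838
  4       375.00       307.3409     1,229.3637       6,146.8186
  5    10,375.00     8,090.4844    40,452.4220     242,714.5322
  Σ                  9,417.1328    43,686.6130     255,488.0754
P = 9,417.1328; D_Mac = 4.63906 yrs; D_mod = 4.41395 yrs; C = 24.56103.
Duration effect: -4.41395 × (-0.02) = +0.088279
Convexity effect: 0.5 × 24.56103 × (-0.02)² = +0.0049122
ΔP/P ≈ +0.088279 + 0.0049122 = +0.093191 = +9.3191%.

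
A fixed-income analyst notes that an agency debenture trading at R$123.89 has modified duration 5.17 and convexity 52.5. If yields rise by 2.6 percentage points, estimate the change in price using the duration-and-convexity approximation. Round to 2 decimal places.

Duration effect: -D_mod·Δy = -5.17 × (+0.026) = -0.134420
Convexity effect: ½·C·(Δy)² = 0.5 × 52.5 × (0.026)² = +0.0177450
ΔP/P ≈ -0.134420 + 0.0177450 = -0.116675
ΔP ≈ 123.89 × (-0.116675) = -14.45486575.

-R$14.45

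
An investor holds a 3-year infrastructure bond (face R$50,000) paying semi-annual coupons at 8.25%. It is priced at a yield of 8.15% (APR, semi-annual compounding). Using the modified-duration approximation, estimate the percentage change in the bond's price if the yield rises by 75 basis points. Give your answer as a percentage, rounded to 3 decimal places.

-1.959%

Periodic yield y = 0.04075. Modified duration first:
  t   CF        PV=CF/(1+0.04075)^t    t·PV
  1     2,062.50     1,981.7439     1,981.7439
  2     2,062.50     1,904.1498     3,808.2997
  3     2,062.50     1,829.5939     5,488.7816
  4     2,062.50     1,757.9571     7,031.8285
  5     2,062.50     1,689.1253     8,445.6264
  6    52,062.50    40,968.1640   245,808.9840
  Σ                 50,130.7340   272,565.2641
P = 50,130.7340; D_Mac = 5.43709 half-year periods = 2.71854 yrs; D_mod = 2.71854/(1+0.04075) = 2.61210 yrs.
ΔP/P ≈ -D_mod · Δy = -2.61210 × (+0.0075) = -0.019591 = -1.9591%.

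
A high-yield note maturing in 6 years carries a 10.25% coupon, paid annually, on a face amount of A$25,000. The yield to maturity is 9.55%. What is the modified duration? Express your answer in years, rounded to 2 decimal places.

4.37 years

Periodic yield y = 0.0955. First find Macaulay duration:
  t   CF        PV=CF/(1+0.0955)^t    t·PV
  1     2,562.50     2,339.1146     2,339.1146
  2     2,562.50     2,135.2027     4,270.4054
  3     2,562.50     1,949.0668     5,847.2005
  4     2,562.50     1,779.1573     7,116.6292
  5     2,562.50     1,624.0596     8,120.2980
  6    27,562.50    15,945.7267    95,674.3600
  Σ                 25,772.3277   123,368.0077
P = 25,772.3277; Macaulay duration = 123,368.0077 / 25,772.3277 = 4.78684 years.
Modified duration = D_Mac / (1 + y) = 4.78684 / 1.0955 = 4.36955 years.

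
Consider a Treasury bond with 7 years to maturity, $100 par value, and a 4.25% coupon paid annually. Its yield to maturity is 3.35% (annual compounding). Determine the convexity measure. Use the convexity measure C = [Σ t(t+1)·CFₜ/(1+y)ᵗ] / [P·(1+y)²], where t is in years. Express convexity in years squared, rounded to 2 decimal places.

44.74

With y = 0.0335:
  t   CF        PV=CF/(1+0.0335)^t    t·PV        t(t+1)·PV
  1         4.25         4.1122         4.1122           8.2245
  2         4.25         3.9789         7.9579          23.8737
  3         4.25         3.8500        11.5499          46.1997
  4         4.25         3.7252        14.9007          74.5036
  5         4.25         3.6044        18.0221         108.1329
  6         4.25         3.4876        20.9256         146.4790
  7       104.25        82.7757       579.4297       4,635.4374
  Σ                    105.5340       656.8982       5,042.8507
P = 105.5340.
Convexity = Σ t(t+1)·PV / [P·(1+y)²] = 5,042.8507 / (105.5340 × 1.068122) = 44.73657.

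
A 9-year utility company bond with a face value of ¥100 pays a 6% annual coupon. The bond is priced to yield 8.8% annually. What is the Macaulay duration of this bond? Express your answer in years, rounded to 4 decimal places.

Periodic yield y = 0.088. Discount each cash flow and weight by its year:
  t   CF        PV=CF/(1+0.088)^t    t·PV
  1         6.00         5.5147         5.5147
  2         6.00         5.0687        10.1373
  3         6.00         4.6587        13.9761
  4         6.00         4.2819        17.1276
  5         6.00         3.9356        19.6778
  6         6.00         3.6172        21.7035
  7         6.00         3.3247        23.2727
  8         6.00         3.0558        24.4461
  9       106.00        49.6187       446.5687
  Σ                     83.0760       582.4246
Price P = Σ PV = 83.0760.
Macaulay duration = Σ(t·PV) / P = 582.4246 / 83.0760 = 7.01075 years.

7.0107 years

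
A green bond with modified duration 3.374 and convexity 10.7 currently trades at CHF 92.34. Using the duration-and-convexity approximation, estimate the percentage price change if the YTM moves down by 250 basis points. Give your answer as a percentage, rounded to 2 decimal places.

Duration effect: -D_mod·Δy = -3.374 × (-0.025) = +0.084350
Convexity effect: ½·C·(Δy)² = 0.5 × 10.7 × (-0.025)² = +0.00334375
ΔP/P ≈ +0.084350 + 0.00334375 = +0.08769375
= +8.769375%.

+8.77%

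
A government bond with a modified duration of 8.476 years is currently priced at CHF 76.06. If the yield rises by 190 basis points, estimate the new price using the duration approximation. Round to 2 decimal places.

Duration approximation: ΔP/P ≈ -D_mod · Δy = -8.476 × (+0.019) = -0.161044.
New price ≈ 76.06 × (1 - 0.161044) = 63.81099336.

CHF 63.81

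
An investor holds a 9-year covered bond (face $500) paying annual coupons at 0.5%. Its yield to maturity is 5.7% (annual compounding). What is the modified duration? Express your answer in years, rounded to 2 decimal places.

8.29 years

Periodic yield y = 0.057. First find Macaulay duration:
  t   CF        PV=CF/(1+0.057)^t    t·PV
  1         2.50         2.3652         2.3652
  2         2.50         2.2376         4.4753
  3         2.50         2.1170         6.3509
  4         2.50         2.0028         8.0112
  5         2.50         1.8948         9.4740
  6         2.50         1.7926        10.7558
  7         2.50         1.6960        11.8717
  8         2.50         1.6045        12.8360
  9       502.50       305.1133     2,746.0200
  Σ                    320.8238     2,812.1601
P = 320.8238; Macaulay duration = 2,812.1601 / 320.8238 = 8.76543 years.
Modified duration = D_Mac / (1 + y) = 8.76543 / 1.057 = 8.29275 years.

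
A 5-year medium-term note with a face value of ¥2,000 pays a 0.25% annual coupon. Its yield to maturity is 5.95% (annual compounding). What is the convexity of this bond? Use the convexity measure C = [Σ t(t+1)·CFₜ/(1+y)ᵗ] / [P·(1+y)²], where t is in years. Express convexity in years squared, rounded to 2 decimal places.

26.52

With y = 0.0595:
  t   CF        PV=CF/(1+0.0595)^t    t·PV        t(t+1)·PV
  1         5.00         4.7192         4.7192           9.4384
  2         5.00         4.4542         8.9084          26.7251
  3         5.00         4.2040        12.6121          50.4485
  4         5.00         3.9679        15.8718          79.3590
  5     2,005.00     1,501.7913     7,508.9563      45,053.7377
  Σ                  1,519.1366     7,551.0678      45,219.7087
P = 1,519.1366.
Convexity = Σ t(t+1)·PV / [P·(1+y)²] = 45,219.7087 / (1,519.1366 × 1.122540) = 26.51728.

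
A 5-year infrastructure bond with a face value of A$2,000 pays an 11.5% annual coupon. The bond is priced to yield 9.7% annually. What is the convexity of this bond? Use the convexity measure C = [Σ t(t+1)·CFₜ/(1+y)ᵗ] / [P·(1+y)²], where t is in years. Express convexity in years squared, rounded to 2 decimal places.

19.03

With y = 0.097:
  t   CF        PV=CF/(1+0.097)^t    t·PV        t(t+1)·PV
  1       230.00       209.6627       209.6627         419.3254
  2       230.00       191.1237       382.2474       1,146.7423
  3       230.00       174.2240       522.6720       2,090.6879
  4       230.00       158.8186       635.2743       3,176.3717
  5     2,230.00     1,403.6917     7,018.4584      42,110.7503
  Σ                  2,137.5207     8,768.3149      48,943.8777
P = 2,137.5207.
Convexity = Σ t(t+1)·PV / [P·(1+y)²] = 48,943.8777 / (2,137.5207 × 1.203409) = 19.02720.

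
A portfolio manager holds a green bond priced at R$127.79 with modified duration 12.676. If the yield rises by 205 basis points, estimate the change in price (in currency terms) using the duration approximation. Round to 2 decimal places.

-R$33.21

Duration approximation: ΔP/P ≈ -D_mod · Δy = -12.676 × (+0.0205) = -0.259858.
ΔP ≈ 127.79 × (-0.259858) = -33.20725382.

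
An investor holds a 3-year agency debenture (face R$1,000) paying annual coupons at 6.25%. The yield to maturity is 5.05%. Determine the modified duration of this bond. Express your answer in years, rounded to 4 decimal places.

Periodic yield y = 0.0505. First find Macaulay duration:
  t   CF        PV=CF/(1+0.0505)^t    t·PV
  1        62.50        59.4955        59.4955
  2        62.50        56.6354       113.2708
  3     1,062.50       916.5175     2,749.5525
  Σ                  1,032.6484     2,922.3188
P = 1,032.6484; Macaulay duration = 2,922.3188 / 1,032.6484 = 2.82993 years.
Modified duration = D_Mac / (1 + y) = 2.82993 / 1.0505 = 2.69389 years.

2.6939 years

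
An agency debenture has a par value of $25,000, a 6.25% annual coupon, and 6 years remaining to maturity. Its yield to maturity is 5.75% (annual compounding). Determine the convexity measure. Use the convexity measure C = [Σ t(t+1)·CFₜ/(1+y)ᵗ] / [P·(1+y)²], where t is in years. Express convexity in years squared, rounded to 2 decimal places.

30.90

With y = 0.0575:
  t   CF        PV=CF/(1+0.0575)^t    t·PV        t(t+1)·PV
  1     1,562.50     1,477.5414     1,477.5414       2,955.0827
  2     1,562.50     1,397.2022     2,794.4045       8,383.2135
  3     1,562.50     1,321.2314     3,963.6943      15,854.7772
  4     1,562.50     1,249.3914     4,997.5657      24,987.8286
  5     1,562.50     1,181.4576     5,907.2881      35,443.7284
  6    26,562.50    18,992.6992   113,956.1955     797,693.3683
  Σ                 25,619.5233   133,096.6894     885,317.9987
P = 25,619.5233.
Convexity = Σ t(t+1)·PV / [P·(1+y)²] = 885,317.9987 / (25,619.5233 × 1.118306) = 30.90064.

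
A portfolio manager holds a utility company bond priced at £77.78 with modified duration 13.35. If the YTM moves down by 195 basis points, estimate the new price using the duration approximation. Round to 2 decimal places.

£98.03

Duration approximation: ΔP/P ≈ -D_mod · Δy = -13.35 × (-0.0195) = +0.260325.
New price ≈ 77.78 × (1 + 0.260325) = 98.0280785.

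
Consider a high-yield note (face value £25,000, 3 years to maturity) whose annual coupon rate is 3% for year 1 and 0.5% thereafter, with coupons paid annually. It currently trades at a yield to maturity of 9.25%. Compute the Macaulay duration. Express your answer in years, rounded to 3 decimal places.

2.926 years

Periodic yield y = 0.0925. Discount each cash flow and weight by its year:
  t   CF        PV=CF/(1+0.0925)^t    t·PV
  1       750.00       686.4989       686.4989
  2       125.00       104.7290       209.4581
  3    25,125.00    19,268.2261    57,804.6783
  Σ                 20,059.4540    58,700.6352
Price P = Σ PV = 20,059.4540.
Macaulay duration = Σ(t·PV) / P = 58,700.6352 / 20,059.4540 = 2.92633 years.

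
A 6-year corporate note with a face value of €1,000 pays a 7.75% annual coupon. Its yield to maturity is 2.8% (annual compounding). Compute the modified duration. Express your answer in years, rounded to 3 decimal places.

5.001 years

Periodic yield y = 0.028. First find Macaulay duration:
  t   CF        PV=CF/(1+0.028)^t    t·PV
  1        77.50        75.3891        75.3891
  2        77.50        73.3357       146.6714
  3        77.50        71.3382       214.0147
  4        77.50        69.3952       277.5807
  5        77.50        67.5050       337.5251
  6     1,077.50       912.9744     5,477.8463
  Σ                  1,269.9376     6,529.0273
P = 1,269.9376; Macaulay duration = 6,529.0273 / 1,269.9376 = 5.14122 years.
Modified duration = D_Mac / (1 + y) = 5.14122 / 1.028 = 5.00119 years.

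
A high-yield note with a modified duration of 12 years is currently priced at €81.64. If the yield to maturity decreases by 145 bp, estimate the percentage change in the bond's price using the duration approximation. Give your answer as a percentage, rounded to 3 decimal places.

Duration approximation: ΔP/P ≈ -D_mod · Δy = -12 × (-0.0145) = +0.174000.
As a percentage: +17.4000%.

+17.400%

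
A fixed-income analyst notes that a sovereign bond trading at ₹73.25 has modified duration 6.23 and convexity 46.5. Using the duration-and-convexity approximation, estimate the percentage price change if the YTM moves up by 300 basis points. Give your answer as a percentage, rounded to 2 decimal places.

Duration effect: -D_mod·Δy = -6.23 × (+0.03) = -0.186900
Convexity effect: ½·C·(Δy)² = 0.5 × 46.5 × (0.03)² = +0.0209250
ΔP/P ≈ -0.186900 + 0.0209250 = -0.165975
= -16.5975%.

-16.60%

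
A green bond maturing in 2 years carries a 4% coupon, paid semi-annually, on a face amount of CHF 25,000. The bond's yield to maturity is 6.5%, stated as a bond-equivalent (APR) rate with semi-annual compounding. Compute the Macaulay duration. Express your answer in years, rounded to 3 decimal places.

Periodic yield y = 0.0325. Discount each cash flow and weight by its period:
  t   CF        PV=CF/(1+0.0325)^t    t·PV
  1       500.00       484.2615       484.2615
  2       500.00       469.0184       938.0368
  3       500.00       454.2551     1,362.7653
  4    25,500.00    22,437.7828    89,751.1311
  Σ                 23,845.3178    92,536.1947
Price P = Σ PV = 23,845.3178.
Macaulay duration = Σ(t·PV) / P = 92,536.1947 / 23,845.3178 = 3.88069 half-year periods.
In years: 3.88069 / 2 = 1.94034 years.

1.940 years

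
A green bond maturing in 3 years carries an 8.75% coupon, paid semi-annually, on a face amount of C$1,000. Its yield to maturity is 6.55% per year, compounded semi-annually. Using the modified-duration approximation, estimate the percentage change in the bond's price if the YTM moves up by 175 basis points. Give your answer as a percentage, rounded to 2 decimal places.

-4.60%

Periodic yield y = 0.03275. Modified duration first:
  t   CF        PV=CF/(1+0.03275)^t    t·PV
  1        43.75        42.3626        42.3626
  2        43.75        41.0192        82.0385
  3        43.75        39.7185       119.1554
  4        43.75        38.4589       153.8357
  5        43.75        37.2393       186.1967
  6     1,043.75       860.2512     5,161.5070
  Σ                  1,059.0498     5,745.0959
P = 1,059.0498; D_Mac = 5.42476 half-year periods = 2.71238 yrs; D_mod = 2.71238/(1+0.03275) = 2.62637 yrs.
ΔP/P ≈ -D_mod · Δy = -2.62637 × (+0.0175) = -0.045961 = -4.5961%.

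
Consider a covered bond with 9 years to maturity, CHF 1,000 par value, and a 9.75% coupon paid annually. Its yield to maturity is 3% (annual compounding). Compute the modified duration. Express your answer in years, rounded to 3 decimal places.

Periodic yield y = 0.03. First find Macaulay duration:
  t   CF        PV=CF/(1+0.03)^t    t·PV
  1        97.50        94.6602        94.6602
  2        97.50        91.9031       183.8062
  3        97.50        89.2263       267.6789
  4        97.50        86.6275       346.5099
  5        97.50        84.1044       420.5218
  6        97.50        81.6547       489.9283
  7        97.50        79.2764       554.9350
  8        97.50        76.9674       615.7392
  9     1,097.50       841.1424     7,570.2813
  Σ                  1,525.5624    10,544.0608
P = 1,525.5624; Macaulay duration = 10,544.0608 / 1,525.5624 = 6.91159 years.
Modified duration = D_Mac / (1 + y) = 6.91159 / 1.03 = 6.71028 years.

6.710 years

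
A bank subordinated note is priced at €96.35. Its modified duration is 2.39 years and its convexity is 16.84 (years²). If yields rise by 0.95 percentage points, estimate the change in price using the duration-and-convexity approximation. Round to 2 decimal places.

Duration effect: -D_mod·Δy = -2.39 × (+0.0095) = -0.022705
Convexity effect: ½·C·(Δy)² = 0.5 × 16.84 × (0.0095)² = +0.000759905
ΔP/P ≈ -0.022705 + 0.000759905 = -0.021945095
ΔP ≈ 96.35 × (-0.021945095) = -2.11440990325.

-€2.11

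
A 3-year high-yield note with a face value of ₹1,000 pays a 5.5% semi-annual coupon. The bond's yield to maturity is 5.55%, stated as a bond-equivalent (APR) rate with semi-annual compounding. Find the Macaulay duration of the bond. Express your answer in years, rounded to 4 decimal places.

Periodic yield y = 0.02775. Discount each cash flow and weight by its period:
  t   CF        PV=CF/(1+0.02775)^t    t·PV
  1        27.50        26.7575        26.7575
  2        27.50        26.0350        52.0700
  3        27.50        25.3320        75.9961
  4        27.50        24.6481        98.5922
  5        27.50        23.9825       119.9127
  6     1,027.50       871.8804     5,231.2824
  Σ                    998.6355     5,604.6110
Price P = Σ PV = 998.6355.
Macaulay duration = Σ(t·PV) / P = 5,604.6110 / 998.6355 = 5.61227 half-year periods.
In years: 5.61227 / 2 = 2.80613 years.

2.8061 years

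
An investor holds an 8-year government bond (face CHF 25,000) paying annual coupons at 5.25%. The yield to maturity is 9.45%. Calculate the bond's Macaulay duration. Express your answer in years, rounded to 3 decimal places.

6.529 years

Periodic yield y = 0.0945. Discount each cash flow and weight by its year:
  t   CF        PV=CF/(1+0.0945)^t    t·PV
  1     1,312.50     1,199.1777     1,199.1777
  2     1,312.50     1,095.6398     2,191.2795
  3     1,312.50     1,001.0413     3,003.1240
  4     1,312.50       914.6106     3,658.4426
  5     1,312.50       835.6424     4,178.2121
  6     1,312.50       763.4924     4,580.9544
  7     1,312.50       697.5719     4,883.0030
  8    26,312.50    12,777.2086   102,217.6690
  Σ                 19,284.3847   125,911.8623
Price P = Σ PV = 19,284.3847.
Macaulay duration = Σ(t·PV) / P = 125,911.8623 / 19,284.3847 = 6.52921 years.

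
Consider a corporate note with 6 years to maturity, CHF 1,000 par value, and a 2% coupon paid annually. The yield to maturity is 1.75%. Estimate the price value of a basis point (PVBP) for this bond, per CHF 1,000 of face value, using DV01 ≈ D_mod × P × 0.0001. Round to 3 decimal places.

Periodic yield y = 0.0175.
  t   CF        PV=CF/(1+0.0175)^t    t·PV
  1        20.00        19.6560        19.6560
  2        20.00        19.3180        38.6359
  3        20.00        18.9857        56.9571
  4        20.00        18.6592        74.6367
  5        20.00        18.3383        91.6913
  6     1,020.00       919.1654     5,514.9924
  Σ                  1,014.1225     5,796.5693
P = 1,014.1225; D_Mac = 5.71585 yrs; D_mod = 5.61754 yrs.
DV01 ≈ 5.61754 × 1,014.1225 × 0.0001 = 0.569687.

CHF 0.570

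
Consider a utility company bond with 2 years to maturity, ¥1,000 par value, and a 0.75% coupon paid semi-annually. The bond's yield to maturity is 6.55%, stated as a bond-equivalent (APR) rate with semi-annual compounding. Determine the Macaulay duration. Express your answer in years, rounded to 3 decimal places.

Periodic yield y = 0.03275. Discount each cash flow and weight by its period:
  t   CF        PV=CF/(1+0.03275)^t    t·PV
  1         3.75         3.6311         3.6311
  2         3.75         3.5159         7.0319
  3         3.75         3.4044        10.2133
  4     1,003.75       882.3578     3,529.4313
  Σ                    892.9093     3,550.3076
Price P = Σ PV = 892.9093.
Macaulay duration = Σ(t·PV) / P = 3,550.3076 / 892.9093 = 3.97611 half-year periods.
In years: 3.97611 / 2 = 1.98806 years.

1.988 years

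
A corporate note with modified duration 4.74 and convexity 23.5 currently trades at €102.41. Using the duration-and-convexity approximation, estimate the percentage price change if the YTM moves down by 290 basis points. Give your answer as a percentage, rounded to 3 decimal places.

+14.734%

Duration effect: -D_mod·Δy = -4.74 × (-0.029) = +0.137460
Convexity effect: ½·C·(Δy)² = 0.5 × 23.5 × (-0.029)² = +0.00988175
ΔP/P ≈ +0.137460 + 0.00988175 = +0.14734175
= +14.734175%.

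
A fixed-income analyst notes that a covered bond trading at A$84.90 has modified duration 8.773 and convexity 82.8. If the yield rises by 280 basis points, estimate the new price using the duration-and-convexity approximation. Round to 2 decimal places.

Duration effect: -D_mod·Δy = -8.773 × (+0.028) = -0.245644
Convexity effect: ½·C·(Δy)² = 0.5 × 82.8 × (0.028)² = +0.0324576
ΔP/P ≈ -0.245644 + 0.0324576 = -0.2131864
New price ≈ 84.90 × (1 - 0.2131864) = 66.80047464.

A$66.80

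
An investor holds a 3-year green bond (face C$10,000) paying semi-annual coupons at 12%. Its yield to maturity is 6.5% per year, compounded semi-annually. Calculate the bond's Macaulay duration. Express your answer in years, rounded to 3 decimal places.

Periodic yield y = 0.0325. Discount each cash flow and weight by its period:
  t   CF        PV=CF/(1+0.0325)^t    t·PV
  1       600.00       581.1138       581.1138
  2       600.00       562.8221     1,125.6442
  3       600.00       545.1061     1,635.3184
  4       600.00       527.9478     2,111.7913
  5       600.00       511.3296     2,556.6481
  6    10,600.00     8,749.1428    52,494.8566
  Σ                 11,477.4622    60,505.3724
Price P = Σ PV = 11,477.4622.
Macaulay duration = Σ(t·PV) / P = 60,505.3724 / 11,477.4622 = 5.27167 half-year periods.
In years: 5.27167 / 2 = 2.63583 years.

2.636 years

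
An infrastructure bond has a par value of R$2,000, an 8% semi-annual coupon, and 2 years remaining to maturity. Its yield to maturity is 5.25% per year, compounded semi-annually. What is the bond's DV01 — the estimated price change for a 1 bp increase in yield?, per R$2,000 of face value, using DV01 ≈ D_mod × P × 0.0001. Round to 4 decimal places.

Periodic yield y = 0.02625.
  t   CF        PV=CF/(1+0.02625)^t    t·PV
  1        80.00        77.9537        77.9537
  2        80.00        75.9598       151.9195
  3        80.00        74.0168       222.0505
  4     2,080.00     1,875.2132     7,500.8529
  Σ                  2,103.1435     7,952.7766
P = 2,103.1435; D_Mac = 3.78138 half-year periods = 1.89069 yrs; D_mod = 1.84233 yrs.
DV01 ≈ 1.84233 × 2,103.1435 × 0.0001 = 0.387468.

R$0.3875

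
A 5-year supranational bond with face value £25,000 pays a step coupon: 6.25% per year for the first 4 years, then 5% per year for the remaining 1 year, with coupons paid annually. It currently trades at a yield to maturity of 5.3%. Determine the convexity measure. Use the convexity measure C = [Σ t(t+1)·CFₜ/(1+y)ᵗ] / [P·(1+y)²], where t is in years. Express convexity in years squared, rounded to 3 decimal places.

With y = 0.053:
  t   CF        PV=CF/(1+0.053)^t    t·PV        t(t+1)·PV
  1     1,562.50     1,483.8557     1,483.8557       2,967.7113
  2     1,562.50     1,409.1697     2,818.3393       8,455.0180
  3     1,562.50     1,338.2428     4,014.7284      16,058.9135
  4     1,562.50     1,270.8858     5,083.5434      25,417.7168
  5    26,250.00    20,276.2413   101,381.2067     608,287.2402
  Σ                 25,778.3953   114,781.6734     661,186.5998
P = 25,778.3953.
Convexity = Σ t(t+1)·PV / [P·(1+y)²] = 661,186.5998 / (25,778.3953 × 1.108809) = 23.13191.

23.132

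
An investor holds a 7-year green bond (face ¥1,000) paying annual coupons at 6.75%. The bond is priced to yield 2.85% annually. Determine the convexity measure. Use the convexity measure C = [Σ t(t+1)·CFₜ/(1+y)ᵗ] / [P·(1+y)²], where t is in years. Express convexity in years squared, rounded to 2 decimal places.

42.33

With y = 0.0285:
  t   CF        PV=CF/(1+0.0285)^t    t·PV        t(t+1)·PV
  1        67.50        65.6296        65.6296         131.2591
  2        67.50        63.8109       127.6219         382.8657
  3        67.50        62.0427       186.1282         744.5127
  4        67.50        60.3235       241.2940       1,206.4702
  5        67.50        58.6519       293.2596       1,759.5578
  6        67.50        57.0267       342.1600       2,395.1201
  7     1,067.50       876.8752     6,138.1267      49,105.0139
  Σ                  1,244.3606     7,394.2201      55,724.7995
P = 1,244.3606.
Convexity = Σ t(t+1)·PV / [P·(1+y)²] = 55,724.7995 / (1,244.3606 × 1.057812) = 42.33443.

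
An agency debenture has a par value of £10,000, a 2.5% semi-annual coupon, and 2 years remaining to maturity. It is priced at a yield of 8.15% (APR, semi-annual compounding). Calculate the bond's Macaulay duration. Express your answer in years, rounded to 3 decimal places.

1.961 years

Periodic yield y = 0.04075. Discount each cash flow and weight by its period:
  t   CF        PV=CF/(1+0.04075)^t    t·PV
  1       125.00       120.1057       120.1057
  2       125.00       115.4030       230.8060
  3       125.00       110.8845       332.6534
  4    10,125.00     8,629.9713    34,519.8854
  Σ                  8,976.3645    35,203.4505
Price P = Σ PV = 8,976.3645.
Macaulay duration = Σ(t·PV) / P = 35,203.4505 / 8,976.3645 = 3.92179 half-year periods.
In years: 3.92179 / 2 = 1.96090 years.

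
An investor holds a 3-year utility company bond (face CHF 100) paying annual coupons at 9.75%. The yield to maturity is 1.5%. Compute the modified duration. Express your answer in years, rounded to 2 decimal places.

Periodic yield y = 0.015. First find Macaulay duration:
  t   CF        PV=CF/(1+0.015)^t    t·PV
  1         9.75         9.6059         9.6059
  2         9.75         9.4640        18.9279
  3       109.75       104.9558       314.8674
  Σ                    124.0257       343.4012
P = 124.0257; Macaulay duration = 343.4012 / 124.0257 = 2.76879 years.
Modified duration = D_Mac / (1 + y) = 2.76879 / 1.015 = 2.72787 years.

2.73 years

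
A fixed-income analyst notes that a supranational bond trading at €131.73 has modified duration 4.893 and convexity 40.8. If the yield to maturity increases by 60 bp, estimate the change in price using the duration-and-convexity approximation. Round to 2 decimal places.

Duration effect: -D_mod·Δy = -4.893 × (+0.006) = -0.029358
Convexity effect: ½·C·(Δy)² = 0.5 × 40.8 × (0.006)² = +0.0007344
ΔP/P ≈ -0.029358 + 0.0007344 = -0.0286236
ΔP ≈ 131.73 × (-0.0286236) = -3.770586828.

-€3.77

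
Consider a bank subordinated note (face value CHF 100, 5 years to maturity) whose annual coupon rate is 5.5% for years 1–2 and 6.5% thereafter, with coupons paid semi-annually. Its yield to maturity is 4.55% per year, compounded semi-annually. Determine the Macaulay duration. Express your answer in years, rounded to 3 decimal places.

Periodic yield y = 0.02275. Discount each cash flow and weight by its period:
  t   CF        PV=CF/(1+0.02275)^t    t·PV
  1         2.75         2.6888         2.6888
  2         2.75         2.6290         5.2580
  3         2.75         2.5705         7.7116
  4         2.75         2.5134        10.0534
  5         3.25         2.9043        14.5213
  6         3.25         2.8397        17.0380
  7         3.25         2.7765        19.4355
  8         3.25         2.7147        21.7179
  9         3.25         2.6543        23.8891
  10      103.25        82.4509       824.5086
  Σ                    106.7421       946.8223
Price P = Σ PV = 106.7421.
Macaulay duration = Σ(t·PV) / P = 946.8223 / 106.7421 = 8.87019 half-year periods.
In years: 8.87019 / 2 = 4.43509 years.

4.435 years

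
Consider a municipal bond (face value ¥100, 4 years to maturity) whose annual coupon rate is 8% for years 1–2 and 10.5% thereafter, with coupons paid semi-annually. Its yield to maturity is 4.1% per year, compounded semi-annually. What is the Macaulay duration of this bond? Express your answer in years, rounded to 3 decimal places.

3.527 years

Periodic yield y = 0.0205. Discount each cash flow and weight by its period:
  t   CF        PV=CF/(1+0.0205)^t    t·PV
  1         4.00         3.9196         3.9196
  2         4.00         3.8409         7.6818
  3         4.00         3.7638        11.2913
  4         4.00         3.6881        14.7526
  5         5.25         4.7434        23.7172
  6         5.25         4.6482        27.8890
  7         5.25         4.5548        31.8835
  8       105.25        89.4784       715.8269
  Σ                    118.6372       836.9619
Price P = Σ PV = 118.6372.
Macaulay duration = Σ(t·PV) / P = 836.9619 / 118.6372 = 7.05480 half-year periods.
In years: 7.05480 / 2 = 3.52740 years.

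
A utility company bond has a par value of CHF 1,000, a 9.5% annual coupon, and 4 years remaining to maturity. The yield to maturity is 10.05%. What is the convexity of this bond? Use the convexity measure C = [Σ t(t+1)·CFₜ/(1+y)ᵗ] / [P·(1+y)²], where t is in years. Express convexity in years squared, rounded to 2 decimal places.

With y = 0.1005:
  t   CF        PV=CF/(1+0.1005)^t    t·PV        t(t+1)·PV
  1        95.00        86.3244        86.3244         172.6488
  2        95.00        78.4411       156.8821         470.6464
  3        95.00        71.2777       213.8330         855.3320
  4     1,095.00       746.5415     2,986.1658      14,930.8292
  Σ                    982.5846     3,443.2054      16,429.4564
P = 982.5846.
Convexity = Σ t(t+1)·PV / [P·(1+y)²] = 16,429.4564 / (982.5846 × 1.211100) = 13.80617.

13.81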